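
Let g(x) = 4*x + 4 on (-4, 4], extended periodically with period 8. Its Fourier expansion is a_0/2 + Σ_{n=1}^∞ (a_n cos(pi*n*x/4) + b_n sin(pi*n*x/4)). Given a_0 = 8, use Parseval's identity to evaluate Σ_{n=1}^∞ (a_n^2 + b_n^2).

512/3

Parseval: a_0^2/2 + Σ_{n≥1} (a_n^2+b_n^2) = 1/4 ∫_{-4}^{4} g(x)^2 dx = 608/3.
Subtract a_0^2/2 = 32: Σ (a_n^2+b_n^2) = 512/3.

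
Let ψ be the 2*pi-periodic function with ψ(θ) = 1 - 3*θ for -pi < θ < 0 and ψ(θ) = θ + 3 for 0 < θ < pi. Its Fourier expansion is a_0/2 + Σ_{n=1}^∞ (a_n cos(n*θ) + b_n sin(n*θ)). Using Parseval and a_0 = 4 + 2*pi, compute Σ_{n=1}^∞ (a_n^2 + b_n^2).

-2*pi + 2 + 4*pi**2/3

Parseval: a_0^2/2 + Σ_{n≥1} (a_n^2+b_n^2) = 1/pi ∫_{-pi}^{pi} ψ(θ)^2 dθ = 10 + 6*pi + 10*pi**2/3.
Subtract a_0^2/2 = 2*(2 + pi)**2: Σ (a_n^2+b_n^2) = -2*pi + 2 + 4*pi**2/3.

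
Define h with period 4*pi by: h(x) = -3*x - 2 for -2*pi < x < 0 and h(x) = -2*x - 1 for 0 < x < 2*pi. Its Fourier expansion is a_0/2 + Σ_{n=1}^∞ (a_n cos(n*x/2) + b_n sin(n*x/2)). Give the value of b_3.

b_3 = (1/(2*pi)) ∫_{-2*pi}^{2*pi} h(x) sin(3*x/2) dx.
Split the integral at the breakpoints.
Integrating by parts (boundary term plus one more integral), an antiderivative of (-3*x - 2) sin(3*x/2) is 2*x*cos(3*x/2) - 4*sin(3*x/2)/3 + 4*cos(3*x/2)/3; evaluating from -2*pi to 0: ∫_{-2*pi}^{0} (-3*x - 2) sin(3*x/2) dx = (4/3) - (-4/3 + 4*pi) = 8/3 - 4*pi.
Integrating by parts (boundary term plus one more integral), an antiderivative of (-2*x - 1) sin(3*x/2) is 4*x*cos(3*x/2)/3 - 8*sin(3*x/2)/9 + 2*cos(3*x/2)/3; evaluating from 0 to 2*pi: ∫_{0}^{2*pi} (-2*x - 1) sin(3*x/2) dx = (-8*pi/3 - 2/3) - (2/3) = -8*pi/3 - 4/3.
Summing the pieces and multiplying by (1/(2*pi)) gives b_3 = 2*(1 - 5*pi)/(3*pi).

2*(1 - 5*pi)/(3*pi)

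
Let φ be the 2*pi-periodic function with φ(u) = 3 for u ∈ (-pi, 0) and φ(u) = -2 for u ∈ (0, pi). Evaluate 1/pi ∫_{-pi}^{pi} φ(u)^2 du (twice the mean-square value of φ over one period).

1/pi ∫_{-pi}^{pi} φ(u)^2 du = 1/pi · (13*pi) = 13.

13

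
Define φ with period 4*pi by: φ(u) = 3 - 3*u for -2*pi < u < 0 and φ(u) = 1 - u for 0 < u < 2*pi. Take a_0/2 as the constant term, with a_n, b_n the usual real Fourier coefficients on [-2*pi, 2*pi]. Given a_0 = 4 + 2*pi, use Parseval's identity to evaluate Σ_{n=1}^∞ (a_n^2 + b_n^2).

2 + 8*pi + 34*pi**2/3

Parseval: a_0^2/2 + Σ_{n≥1} (a_n^2+b_n^2) = (1/(2*pi)) ∫_{-2*pi}^{2*pi} φ(u)^2 du = 10 + 16*pi + 40*pi**2/3.
Subtract a_0^2/2 = 2*(2 + pi)**2: Σ (a_n^2+b_n^2) = 2 + 8*pi + 34*pi**2/3.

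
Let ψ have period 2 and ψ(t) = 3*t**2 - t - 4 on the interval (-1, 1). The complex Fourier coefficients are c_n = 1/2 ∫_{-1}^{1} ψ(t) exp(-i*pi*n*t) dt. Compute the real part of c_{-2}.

Since ψ is real-valued, Re(c_{-2}) = 1/2 ∫_{-1}^{1} ψ(t) cos(-2*pi*t) dt = a_{2}/2.
Integrating by parts twice (tabular method), an antiderivative of (3*t**2 - t - 4) cos(-2*pi*t) is 3*t**2*sin(2*pi*t)/(2*pi) - t*sin(2*pi*t)/(2*pi) + 3*t*cos(2*pi*t)/(2*pi**2) - 2*sin(2*pi*t)/pi - 3*sin(2*pi*t)/(4*pi**3) - cos(2*pi*t)/(4*pi**2); evaluating from -1 to 1: ∫_{-1}^{1} (3*t**2 - t - 4) cos(-2*pi*t) dt = (5/(4*pi**2)) - (-7/(4*pi**2)) = 3/pi**2.
Hence Re(c_{-2}) = (1/2)·(3/pi**2) = 3/(2*pi**2).

3/(2*pi**2)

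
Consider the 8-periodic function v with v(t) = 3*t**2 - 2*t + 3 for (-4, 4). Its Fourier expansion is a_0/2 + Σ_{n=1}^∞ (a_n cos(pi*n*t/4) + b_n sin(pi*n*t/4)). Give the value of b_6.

b_6 = 1/4 ∫_{-4}^{4} v(t) sin(3*pi*t/2) dt.
Integrating by parts twice (tabular method), an antiderivative of (3*t**2 - 2*t + 3) sin(3*pi*t/2) is -2*t**2*cos(3*pi*t/2)/pi + 8*t*sin(3*pi*t/2)/(3*pi**2) + 4*t*cos(3*pi*t/2)/(3*pi) - 8*sin(3*pi*t/2)/(9*pi**2) - 2*cos(3*pi*t/2)/pi + 16*cos(3*pi*t/2)/(9*pi**3); evaluating from -4 to 4: ∫_{-4}^{4} (3*t**2 - 2*t + 3) sin(3*pi*t/2) dt = (2*(8 - 129*pi**2)/(9*pi**3)) - (2*(8 - 177*pi**2)/(9*pi**3)) = 32/(3*pi).
Hence b_6 = (1/4)·(32/(3*pi)) = 8/(3*pi).

8/(3*pi)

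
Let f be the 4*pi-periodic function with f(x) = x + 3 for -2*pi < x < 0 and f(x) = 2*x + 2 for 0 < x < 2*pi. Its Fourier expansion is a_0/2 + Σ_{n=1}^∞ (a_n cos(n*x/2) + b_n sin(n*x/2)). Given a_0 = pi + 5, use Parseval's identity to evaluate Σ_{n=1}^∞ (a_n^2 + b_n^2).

-3*pi + 1/2 + 37*pi**2/6

Parseval: a_0^2/2 + Σ_{n≥1} (a_n^2+b_n^2) = (1/(2*pi)) ∫_{-2*pi}^{2*pi} f(x)^2 dx = 2*pi + 13 + 20*pi**2/3.
Subtract a_0^2/2 = (pi + 5)**2/2: Σ (a_n^2+b_n^2) = -3*pi + 1/2 + 37*pi**2/6.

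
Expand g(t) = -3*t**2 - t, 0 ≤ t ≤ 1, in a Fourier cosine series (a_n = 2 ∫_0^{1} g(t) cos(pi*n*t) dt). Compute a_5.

a_5 = 2 ∫_0^{1} (-3*t**2 - t) cos(5*pi*t) dt.
Integrating by parts twice (tabular method), an antiderivative of (-3*t**2 - t) cos(5*pi*t) is -3*t**2*sin(5*pi*t)/(5*pi) - t*sin(5*pi*t)/(5*pi) - 6*t*cos(5*pi*t)/(25*pi**2) + 6*sin(5*pi*t)/(125*pi**3) - cos(5*pi*t)/(25*pi**2); evaluating from 0 to 1: ∫_{0}^{1} (-3*t**2 - t) cos(5*pi*t) dt = (7/(25*pi**2)) - (-1/(25*pi**2)) = 8/(25*pi**2).
Hence a_5 = 2·(8/(25*pi**2)) = 16/(25*pi**2).

16/(25*pi**2)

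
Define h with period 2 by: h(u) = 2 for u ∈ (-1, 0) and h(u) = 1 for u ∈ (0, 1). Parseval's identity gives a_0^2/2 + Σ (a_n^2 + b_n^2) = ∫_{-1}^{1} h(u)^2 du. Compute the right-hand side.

5

∫_{-1}^{1} h(u)^2 du = 5.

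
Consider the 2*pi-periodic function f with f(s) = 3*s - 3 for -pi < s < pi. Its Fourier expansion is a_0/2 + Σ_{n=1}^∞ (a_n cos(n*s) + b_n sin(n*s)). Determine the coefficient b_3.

b_3 = 1/pi ∫_{-pi}^{pi} f(s) sin(3*s) ds.
Integrating by parts (boundary term plus one more integral), an antiderivative of (3*s - 3) sin(3*s) is -s*cos(3*s) + sin(3*s)/3 + cos(3*s); evaluating from -pi to pi: ∫_{-pi}^{pi} (3*s - 3) sin(3*s) ds = (-1 + pi) - (-pi - 1) = 2*pi.
Hence b_3 = (1/pi)·(2*pi) = 2.

2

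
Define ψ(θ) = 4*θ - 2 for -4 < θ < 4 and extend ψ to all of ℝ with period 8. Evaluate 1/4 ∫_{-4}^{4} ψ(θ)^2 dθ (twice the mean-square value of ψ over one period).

1/4 ∫_{-4}^{4} ψ(θ)^2 dθ = 1/4 · (2144/3) = 536/3.

536/3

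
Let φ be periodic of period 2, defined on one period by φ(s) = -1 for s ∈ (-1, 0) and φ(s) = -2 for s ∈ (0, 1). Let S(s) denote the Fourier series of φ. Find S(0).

At s = 0 the one-sided limits are φ(0^-) = -1 and φ(0^+) = -2.
By Dirichlet's theorem the series converges to their average, [(-1) + (-2)]/2 = -3/2.

-3/2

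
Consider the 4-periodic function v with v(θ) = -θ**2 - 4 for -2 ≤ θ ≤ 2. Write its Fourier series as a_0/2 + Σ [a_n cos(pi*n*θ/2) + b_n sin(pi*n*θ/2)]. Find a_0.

a_0 = 1/2 ∫_{-2}^{2} v(θ) dθ = 1/2 · (-64/3) = -32/3.

-32/3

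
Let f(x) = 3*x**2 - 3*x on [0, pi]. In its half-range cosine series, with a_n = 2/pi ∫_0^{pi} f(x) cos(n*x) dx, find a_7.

a_7 = 2/pi ∫_0^{pi} (3*x**2 - 3*x) cos(7*x) dx.
Integrating by parts twice (tabular method), an antiderivative of (3*x**2 - 3*x) cos(7*x) is 3*x**2*sin(7*x)/7 - 3*x*sin(7*x)/7 + 6*x*cos(7*x)/49 - 6*sin(7*x)/343 - 3*cos(7*x)/49; evaluating from 0 to pi: ∫_{0}^{pi} (3*x**2 - 3*x) cos(7*x) dx = (3/49 - 6*pi/49) - (-3/49) = 6/49 - 6*pi/49.
Hence a_7 = (2/pi)·(6/49 - 6*pi/49) = 12*(1 - pi)/(49*pi).

12*(1 - pi)/(49*pi)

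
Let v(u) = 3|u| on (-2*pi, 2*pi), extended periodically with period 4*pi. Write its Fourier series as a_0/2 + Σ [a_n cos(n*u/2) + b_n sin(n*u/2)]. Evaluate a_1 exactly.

-24/pi

a_1 = (1/(2*pi)) ∫_{-2*pi}^{2*pi} v(u) cos(u/2) du.
v is even and cos(u/2) is even, so the integrand is even and a_1 = 1/pi ∫_0^{2*pi} v(u) cos(u/2) du.
Integrating by parts (boundary term plus one more integral), an antiderivative of (3*u) cos(u/2) is 6*u*sin(u/2) + 12*cos(u/2); evaluating from 0 to 2*pi: ∫_{0}^{2*pi} (3*u) cos(u/2) du = (-12) - (12) = -24.
Hence a_1 = (1/pi)·(-24) = -24/pi.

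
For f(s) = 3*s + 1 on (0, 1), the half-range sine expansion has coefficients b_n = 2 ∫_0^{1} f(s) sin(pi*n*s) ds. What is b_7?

10/(7*pi)

b_7 = 2 ∫_0^{1} (3*s + 1) sin(7*pi*s) ds.
Integrating by parts (boundary term plus one more integral), an antiderivative of (3*s + 1) sin(7*pi*s) is -3*s*cos(7*pi*s)/(7*pi) + 3*sin(7*pi*s)/(49*pi**2) - cos(7*pi*s)/(7*pi); evaluating from 0 to 1: ∫_{0}^{1} (3*s + 1) sin(7*pi*s) ds = (4/(7*pi)) - (-1/(7*pi)) = 5/(7*pi).
Hence b_7 = 2·(5/(7*pi)) = 10/(7*pi).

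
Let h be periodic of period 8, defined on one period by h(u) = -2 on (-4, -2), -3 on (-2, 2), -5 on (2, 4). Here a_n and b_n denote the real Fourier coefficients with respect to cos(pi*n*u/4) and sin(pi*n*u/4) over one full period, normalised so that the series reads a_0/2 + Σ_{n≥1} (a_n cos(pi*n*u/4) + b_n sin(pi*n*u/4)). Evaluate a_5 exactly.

1/(5*pi)

a_5 = 1/4 ∫_{-4}^{4} h(u) cos(5*pi*u/4) du.
Split the integral at the breakpoints.
Directly, an antiderivative of (-2) cos(5*pi*u/4) is -8*sin(5*pi*u/4)/(5*pi); evaluating from -4 to -2: ∫_{-4}^{-2} (-2) cos(5*pi*u/4) du = (8/(5*pi)) - (0) = 8/(5*pi).
Directly, an antiderivative of (-3) cos(5*pi*u/4) is -12*sin(5*pi*u/4)/(5*pi); evaluating from -2 to 2: ∫_{-2}^{2} (-3) cos(5*pi*u/4) du = (-12/(5*pi)) - (12/(5*pi)) = -24/(5*pi).
Directly, an antiderivative of (-5) cos(5*pi*u/4) is -4*sin(5*pi*u/4)/pi; evaluating from 2 to 4: ∫_{2}^{4} (-5) cos(5*pi*u/4) du = (0) - (-4/pi) = 4/pi.
Summing the pieces and multiplying by (1/4) gives a_5 = 1/(5*pi).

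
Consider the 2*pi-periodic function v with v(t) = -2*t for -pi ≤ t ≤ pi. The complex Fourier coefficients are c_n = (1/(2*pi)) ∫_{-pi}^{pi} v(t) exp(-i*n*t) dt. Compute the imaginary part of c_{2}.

Since v is real-valued, Im(c_{2}) = -(1/(2*pi)) ∫_{-pi}^{pi} v(t) sin(2*t) dt = -b_{2}/2.
v is odd and sin(2*t) is odd, so the integrand is even: ∫_{-pi}^{pi} v(t) sin(2*t) dt = 2∫_0^{pi} v(t) sin(2*t) dt.
Integrating by parts (boundary term plus one more integral), an antiderivative of (-2*t) sin(2*t) is t*cos(2*t) - sin(2*t)/2; evaluating from 0 to pi: ∫_{0}^{pi} (-2*t) sin(2*t) dt = (pi) - (0) = pi.
So ∫_{-pi}^{pi} v(t) sin(2*t) dt = 2*pi.
Hence Im(c_{2}) = (-1/(2*pi))·(2*pi) = -1.

-1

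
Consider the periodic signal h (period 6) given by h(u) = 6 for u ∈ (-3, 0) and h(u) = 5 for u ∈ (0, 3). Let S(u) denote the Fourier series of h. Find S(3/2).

5

h is continuous at u = 3/2 with value 5, so the series converges to 5 there.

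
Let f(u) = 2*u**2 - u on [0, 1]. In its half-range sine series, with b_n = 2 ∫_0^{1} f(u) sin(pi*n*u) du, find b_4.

b_4 = 2 ∫_0^{1} (2*u**2 - u) sin(4*pi*u) du.
Integrating by parts twice (tabular method), an antiderivative of (2*u**2 - u) sin(4*pi*u) is -u**2*cos(4*pi*u)/(2*pi) + u*sin(4*pi*u)/(4*pi**2) + u*cos(4*pi*u)/(4*pi) - sin(4*pi*u)/(16*pi**2) + cos(4*pi*u)/(16*pi**3); evaluating from 0 to 1: ∫_{0}^{1} (2*u**2 - u) sin(4*pi*u) du = ((1 - 4*pi**2)/(16*pi**3)) - (1/(16*pi**3)) = -1/(4*pi).
Hence b_4 = 2·(-1/(4*pi)) = -1/(2*pi).

-1/(2*pi)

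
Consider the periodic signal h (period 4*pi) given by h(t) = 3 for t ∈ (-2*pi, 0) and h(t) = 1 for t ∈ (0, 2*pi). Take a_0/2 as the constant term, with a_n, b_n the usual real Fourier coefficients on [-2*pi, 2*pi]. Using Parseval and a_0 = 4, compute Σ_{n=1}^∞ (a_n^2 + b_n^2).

Parseval: a_0^2/2 + Σ_{n≥1} (a_n^2+b_n^2) = (1/(2*pi)) ∫_{-2*pi}^{2*pi} h(t)^2 dt = 10.
Subtract a_0^2/2 = 8: Σ (a_n^2+b_n^2) = 2.

2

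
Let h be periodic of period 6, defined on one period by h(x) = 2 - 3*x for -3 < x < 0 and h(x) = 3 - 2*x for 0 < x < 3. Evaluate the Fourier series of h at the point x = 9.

x = 9 differs from x = 3 by 1 full period(s), and the series is 6-periodic.
At x = 3 the one-sided limits are h(3^-) = -3 and h(3^+) = 11.
By Dirichlet's theorem the series converges to their average, [(-3) + (11)]/2 = 4.

4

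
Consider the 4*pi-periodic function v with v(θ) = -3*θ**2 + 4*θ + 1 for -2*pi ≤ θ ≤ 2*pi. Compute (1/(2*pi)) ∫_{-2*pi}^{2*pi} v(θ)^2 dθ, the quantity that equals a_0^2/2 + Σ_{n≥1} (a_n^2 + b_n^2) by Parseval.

2 + 80*pi**2/3 + 288*pi**4/5

(1/(2*pi)) ∫_{-2*pi}^{2*pi} v(θ)^2 dθ = (1/(2*pi)) · (4*pi*(15 + 200*pi**2 + 432*pi**4)/15) = 2 + 80*pi**2/3 + 288*pi**4/5.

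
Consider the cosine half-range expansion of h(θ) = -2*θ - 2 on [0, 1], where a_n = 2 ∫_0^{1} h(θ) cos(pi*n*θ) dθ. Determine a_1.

a_1 = 2 ∫_0^{1} (-2*θ - 2) cos(pi*θ) dθ.
Integrating by parts (boundary term plus one more integral), an antiderivative of (-2*θ - 2) cos(pi*θ) is -2*θ*sin(pi*θ)/pi - 2*sin(pi*θ)/pi - 2*cos(pi*θ)/pi**2; evaluating from 0 to 1: ∫_{0}^{1} (-2*θ - 2) cos(pi*θ) dθ = (2/pi**2) - (-2/pi**2) = 4/pi**2.
Hence a_1 = 2·(4/pi**2) = 8/pi**2.

8/pi**2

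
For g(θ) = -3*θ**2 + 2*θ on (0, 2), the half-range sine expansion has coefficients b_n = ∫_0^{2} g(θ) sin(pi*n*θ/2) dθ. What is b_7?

16*(6 - 49*pi**2)/(343*pi**3)

b_7 = ∫_0^{2} (-3*θ**2 + 2*θ) sin(7*pi*θ/2) dθ.
Integrating by parts twice (tabular method), an antiderivative of (-3*θ**2 + 2*θ) sin(7*pi*θ/2) is 6*θ**2*cos(7*pi*θ/2)/(7*pi) - 24*θ*sin(7*pi*θ/2)/(49*pi**2) - 4*θ*cos(7*pi*θ/2)/(7*pi) + 8*sin(7*pi*θ/2)/(49*pi**2) - 48*cos(7*pi*θ/2)/(343*pi**3); evaluating from 0 to 2: ∫_{0}^{2} (-3*θ**2 + 2*θ) sin(7*pi*θ/2) dθ = (16*(3 - 49*pi**2)/(343*pi**3)) - (-48/(343*pi**3)) = 16*(6 - 49*pi**2)/(343*pi**3).
Hence b_7 = 16*(6 - 49*pi**2)/(343*pi**3).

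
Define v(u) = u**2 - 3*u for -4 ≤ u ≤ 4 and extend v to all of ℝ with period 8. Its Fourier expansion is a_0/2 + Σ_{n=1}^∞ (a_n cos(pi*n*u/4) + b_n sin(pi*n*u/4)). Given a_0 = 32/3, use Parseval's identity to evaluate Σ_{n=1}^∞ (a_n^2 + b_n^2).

6368/45

Parseval: a_0^2/2 + Σ_{n≥1} (a_n^2+b_n^2) = 1/4 ∫_{-4}^{4} v(u)^2 du = 992/5.
Subtract a_0^2/2 = 512/9: Σ (a_n^2+b_n^2) = 6368/45.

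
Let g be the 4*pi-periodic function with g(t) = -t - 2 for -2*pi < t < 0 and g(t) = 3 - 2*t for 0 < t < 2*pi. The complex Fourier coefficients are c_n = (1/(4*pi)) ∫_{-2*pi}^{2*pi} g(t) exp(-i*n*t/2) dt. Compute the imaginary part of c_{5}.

Since g is real-valued, Im(c_{5}) = -(1/(4*pi)) ∫_{-2*pi}^{2*pi} g(t) sin(5*t/2) dt = -b_{5}/2.
Split the integral at the breakpoints.
Integrating by parts (boundary term plus one more integral), an antiderivative of (-t - 2) sin(5*t/2) is 2*t*cos(5*t/2)/5 - 4*sin(5*t/2)/25 + 4*cos(5*t/2)/5; evaluating from -2*pi to 0: ∫_{-2*pi}^{0} (-t - 2) sin(5*t/2) dt = (4/5) - (-4/5 + 4*pi/5) = 8/5 - 4*pi/5.
Integrating by parts (boundary term plus one more integral), an antiderivative of (3 - 2*t) sin(5*t/2) is 4*t*cos(5*t/2)/5 - 8*sin(5*t/2)/25 - 6*cos(5*t/2)/5; evaluating from 0 to 2*pi: ∫_{0}^{2*pi} (3 - 2*t) sin(5*t/2) dt = (6/5 - 8*pi/5) - (-6/5) = 12/5 - 8*pi/5.
So ∫_{-2*pi}^{2*pi} g(t) sin(5*t/2) dt = 4 - 12*pi/5.
Hence Im(c_{5}) = (-1/(4*pi))·(4 - 12*pi/5) = 3/5 - 1/pi.

3/5 - 1/pi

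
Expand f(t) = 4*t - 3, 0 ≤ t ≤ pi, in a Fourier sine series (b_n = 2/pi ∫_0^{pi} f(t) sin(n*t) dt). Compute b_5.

4*(-3 + 2*pi)/(5*pi)

b_5 = 2/pi ∫_0^{pi} (4*t - 3) sin(5*t) dt.
Integrating by parts (boundary term plus one more integral), an antiderivative of (4*t - 3) sin(5*t) is -4*t*cos(5*t)/5 + 4*sin(5*t)/25 + 3*cos(5*t)/5; evaluating from 0 to pi: ∫_{0}^{pi} (4*t - 3) sin(5*t) dt = (-3/5 + 4*pi/5) - (3/5) = -6/5 + 4*pi/5.
Hence b_5 = (2/pi)·(-6/5 + 4*pi/5) = 4*(-3 + 2*pi)/(5*pi).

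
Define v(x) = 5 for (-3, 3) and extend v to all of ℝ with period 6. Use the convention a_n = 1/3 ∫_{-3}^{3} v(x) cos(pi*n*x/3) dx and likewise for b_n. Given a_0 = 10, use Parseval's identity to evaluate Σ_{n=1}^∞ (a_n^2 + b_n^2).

0

Parseval: a_0^2/2 + Σ_{n≥1} (a_n^2+b_n^2) = 1/3 ∫_{-3}^{3} v(x)^2 dx = 50.
Subtract a_0^2/2 = 50: Σ (a_n^2+b_n^2) = 0.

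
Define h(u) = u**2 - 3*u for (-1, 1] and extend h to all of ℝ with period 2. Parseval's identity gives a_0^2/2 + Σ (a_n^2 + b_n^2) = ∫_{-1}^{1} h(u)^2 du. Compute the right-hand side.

32/5

∫_{-1}^{1} h(u)^2 du = 32/5.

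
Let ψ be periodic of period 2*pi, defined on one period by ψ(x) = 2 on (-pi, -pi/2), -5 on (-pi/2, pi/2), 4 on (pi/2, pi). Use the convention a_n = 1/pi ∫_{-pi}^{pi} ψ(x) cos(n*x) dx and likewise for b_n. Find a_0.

a_0 = 1/pi ∫_{-pi}^{pi} ψ(x) dx = 1/pi · (-2*pi) = -2.

-2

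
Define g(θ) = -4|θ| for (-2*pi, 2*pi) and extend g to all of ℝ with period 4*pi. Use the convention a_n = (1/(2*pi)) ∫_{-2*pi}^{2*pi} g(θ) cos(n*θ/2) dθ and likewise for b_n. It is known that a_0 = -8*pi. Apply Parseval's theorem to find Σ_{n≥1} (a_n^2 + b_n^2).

32*pi**2/3

Parseval: a_0^2/2 + Σ_{n≥1} (a_n^2+b_n^2) = (1/(2*pi)) ∫_{-2*pi}^{2*pi} g(θ)^2 dθ = 128*pi**2/3.
Subtract a_0^2/2 = 32*pi**2: Σ (a_n^2+b_n^2) = 32*pi**2/3.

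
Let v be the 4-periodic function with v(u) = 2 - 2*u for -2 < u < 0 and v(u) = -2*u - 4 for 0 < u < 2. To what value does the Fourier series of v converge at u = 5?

-6

u = 5 differs from u = 1 by 1 full period(s), and the series is 4-periodic.
v is continuous at u = 1 with value -6, so the series converges to -6 there.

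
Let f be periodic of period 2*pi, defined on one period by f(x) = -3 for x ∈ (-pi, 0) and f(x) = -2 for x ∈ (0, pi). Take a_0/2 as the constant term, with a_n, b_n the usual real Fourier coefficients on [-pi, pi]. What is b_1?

b_1 = 1/pi ∫_{-pi}^{pi} f(x) sin(x) dx.
Split the integral at the breakpoints.
Directly, an antiderivative of (-3) sin(x) is 3*cos(x); evaluating from -pi to 0: ∫_{-pi}^{0} (-3) sin(x) dx = (3) - (-3) = 6.
Directly, an antiderivative of (-2) sin(x) is 2*cos(x); evaluating from 0 to pi: ∫_{0}^{pi} (-2) sin(x) dx = (-2) - (2) = -4.
Summing the pieces and multiplying by (1/pi) gives b_1 = 2/pi.

2/pi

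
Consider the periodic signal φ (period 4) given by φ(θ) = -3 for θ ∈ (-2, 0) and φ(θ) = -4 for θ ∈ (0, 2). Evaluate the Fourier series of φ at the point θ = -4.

θ = -4 differs from θ = 0 by -1 full period(s), and the series is 4-periodic.
At θ = 0 the one-sided limits are φ(0^-) = -3 and φ(0^+) = -4.
By Dirichlet's theorem the series converges to their average, [(-3) + (-4)]/2 = -7/2.

-7/2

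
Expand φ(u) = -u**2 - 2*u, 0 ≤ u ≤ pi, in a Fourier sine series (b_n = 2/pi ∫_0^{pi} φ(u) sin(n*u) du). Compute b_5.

b_5 = 2/pi ∫_0^{pi} (-u**2 - 2*u) sin(5*u) du.
Integrating by parts twice (tabular method), an antiderivative of (-u**2 - 2*u) sin(5*u) is u**2*cos(5*u)/5 - 2*u*sin(5*u)/25 + 2*u*cos(5*u)/5 - 2*sin(5*u)/25 - 2*cos(5*u)/125; evaluating from 0 to pi: ∫_{0}^{pi} (-u**2 - 2*u) sin(5*u) du = (-pi**2/5 - 2*pi/5 + 2/125) - (-2/125) = -pi**2/5 - 2*pi/5 + 4/125.
Hence b_5 = (2/pi)·(-pi**2/5 - 2*pi/5 + 4/125) = 2*(-25*pi**2 - 50*pi + 4)/(125*pi).

2*(-25*pi**2 - 50*pi + 4)/(125*pi)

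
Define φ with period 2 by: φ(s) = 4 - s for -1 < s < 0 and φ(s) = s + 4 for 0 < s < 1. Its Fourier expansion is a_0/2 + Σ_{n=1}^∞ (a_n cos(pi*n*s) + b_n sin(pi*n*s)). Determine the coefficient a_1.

-4/pi**2

a_1 = ∫_{-1}^{1} φ(s) cos(pi*s) ds.
φ is even and cos(pi*s) is even, so the integrand is even and a_1 = 2 ∫_0^{1} φ(s) cos(pi*s) ds.
Integrating by parts (boundary term plus one more integral), an antiderivative of (s + 4) cos(pi*s) is s*sin(pi*s)/pi + 4*sin(pi*s)/pi + cos(pi*s)/pi**2; evaluating from 0 to 1: ∫_{0}^{1} (s + 4) cos(pi*s) ds = (-1/pi**2) - (pi**(-2)) = -2/pi**2.
Hence a_1 = 2·(-2/pi**2) = -4/pi**2.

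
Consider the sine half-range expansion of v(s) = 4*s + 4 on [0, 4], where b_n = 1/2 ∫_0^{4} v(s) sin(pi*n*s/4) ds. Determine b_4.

b_4 = 1/2 ∫_0^{4} (4*s + 4) sin(pi*s) ds.
Integrating by parts (boundary term plus one more integral), an antiderivative of (4*s + 4) sin(pi*s) is -4*s*cos(pi*s)/pi + 4*sin(pi*s)/pi**2 - 4*cos(pi*s)/pi; evaluating from 0 to 4: ∫_{0}^{4} (4*s + 4) sin(pi*s) ds = (-20/pi) - (-4/pi) = -16/pi.
Hence b_4 = (1/2)·(-16/pi) = -8/pi.

-8/pi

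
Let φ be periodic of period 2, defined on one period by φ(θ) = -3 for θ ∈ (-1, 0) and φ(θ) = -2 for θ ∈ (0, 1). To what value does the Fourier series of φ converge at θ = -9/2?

-3

θ = -9/2 differs from θ = -1/2 by -2 full period(s), and the series is 2-periodic.
φ is continuous at θ = -1/2 with value -3, so the series converges to -3 there.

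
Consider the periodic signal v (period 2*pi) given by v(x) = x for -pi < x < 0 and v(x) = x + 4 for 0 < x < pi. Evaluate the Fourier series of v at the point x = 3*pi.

2

x = 3*pi differs from x = -pi by 2 full period(s), and the series is 2*pi-periodic.
At x = -pi the one-sided limits are v(-pi^-) = pi + 4 and v(-pi^+) = -pi.
By Dirichlet's theorem the series converges to their average, [(pi + 4) + (-pi)]/2 = 2.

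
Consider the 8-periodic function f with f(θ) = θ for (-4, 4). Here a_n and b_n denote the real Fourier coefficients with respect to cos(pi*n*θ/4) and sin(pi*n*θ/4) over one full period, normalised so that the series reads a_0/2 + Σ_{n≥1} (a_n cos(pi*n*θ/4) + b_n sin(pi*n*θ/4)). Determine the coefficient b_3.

b_3 = 1/4 ∫_{-4}^{4} f(θ) sin(3*pi*θ/4) dθ.
f is odd and sin(3*pi*θ/4) is odd, so the integrand is even and b_3 = 1/2 ∫_0^{4} f(θ) sin(3*pi*θ/4) dθ.
Integrating by parts (boundary term plus one more integral), an antiderivative of (θ) sin(3*pi*θ/4) is -4*θ*cos(3*pi*θ/4)/(3*pi) + 16*sin(3*pi*θ/4)/(9*pi**2); evaluating from 0 to 4: ∫_{0}^{4} (θ) sin(3*pi*θ/4) dθ = (16/(3*pi)) - (0) = 16/(3*pi).
Hence b_3 = (1/2)·(16/(3*pi)) = 8/(3*pi).

8/(3*pi)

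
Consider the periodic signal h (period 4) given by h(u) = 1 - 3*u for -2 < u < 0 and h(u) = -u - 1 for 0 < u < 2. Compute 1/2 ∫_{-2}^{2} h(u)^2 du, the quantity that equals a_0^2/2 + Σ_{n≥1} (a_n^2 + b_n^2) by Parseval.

1/2 ∫_{-2}^{2} h(u)^2 du = 1/2 · (140/3) = 70/3.

70/3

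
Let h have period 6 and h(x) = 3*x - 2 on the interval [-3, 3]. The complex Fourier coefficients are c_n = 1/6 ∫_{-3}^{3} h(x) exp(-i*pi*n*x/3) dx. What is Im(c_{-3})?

Since h is real-valued, Im(c_{-3}) = -1/6 ∫_{-3}^{3} h(x) sin(-pi*x) dx = b_{3}/2.
Integrating by parts (boundary term plus one more integral), an antiderivative of (3*x - 2) sin(-pi*x) is 3*x*cos(pi*x)/pi - 3*sin(pi*x)/pi**2 - 2*cos(pi*x)/pi; evaluating from -3 to 3: ∫_{-3}^{3} (3*x - 2) sin(-pi*x) dx = (-7/pi) - (11/pi) = -18/pi.
Hence Im(c_{-3}) = (-1/6)·(-18/pi) = 3/pi.

3/pi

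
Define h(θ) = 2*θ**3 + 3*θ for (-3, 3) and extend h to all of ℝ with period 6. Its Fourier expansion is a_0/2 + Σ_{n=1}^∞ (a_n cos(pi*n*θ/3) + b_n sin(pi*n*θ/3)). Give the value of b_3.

b_3 = 1/3 ∫_{-3}^{3} h(θ) sin(pi*θ) dθ.
h is odd and sin(pi*θ) is odd, so the integrand is even and b_3 = 2/3 ∫_0^{3} h(θ) sin(pi*θ) dθ.
Integrating by parts three times (tabular method), an antiderivative of (2*θ**3 + 3*θ) sin(pi*θ) is -2*θ**3*cos(pi*θ)/pi + 6*θ**2*sin(pi*θ)/pi**2 - 3*θ*cos(pi*θ)/pi + 12*θ*cos(pi*θ)/pi**3 - 12*sin(pi*θ)/pi**4 + 3*sin(pi*θ)/pi**2; evaluating from 0 to 3: ∫_{0}^{3} (2*θ**3 + 3*θ) sin(pi*θ) dθ = (-36/pi**3 + 63/pi) - (0) = -36/pi**3 + 63/pi.
Hence b_3 = (2/3)·(-36/pi**3 + 63/pi) = -24/pi**3 + 42/pi.

-24/pi**3 + 42/pi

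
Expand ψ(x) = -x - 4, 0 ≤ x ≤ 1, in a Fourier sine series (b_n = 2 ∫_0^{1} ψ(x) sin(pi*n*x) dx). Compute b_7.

-18/(7*pi)

b_7 = 2 ∫_0^{1} (-x - 4) sin(7*pi*x) dx.
Integrating by parts (boundary term plus one more integral), an antiderivative of (-x - 4) sin(7*pi*x) is x*cos(7*pi*x)/(7*pi) - sin(7*pi*x)/(49*pi**2) + 4*cos(7*pi*x)/(7*pi); evaluating from 0 to 1: ∫_{0}^{1} (-x - 4) sin(7*pi*x) dx = (-5/(7*pi)) - (4/(7*pi)) = -9/(7*pi).
Hence b_7 = 2·(-9/(7*pi)) = -18/(7*pi).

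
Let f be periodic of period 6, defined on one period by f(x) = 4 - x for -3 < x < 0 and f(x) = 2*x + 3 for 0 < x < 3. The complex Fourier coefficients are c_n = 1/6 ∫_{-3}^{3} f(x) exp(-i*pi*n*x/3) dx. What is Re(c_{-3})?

-1/pi**2

Since f is real-valued, Re(c_{-3}) = 1/6 ∫_{-3}^{3} f(x) cos(-pi*x) dx = a_{3}/2.
Split the integral at the breakpoints.
Integrating by parts (boundary term plus one more integral), an antiderivative of (4 - x) cos(-pi*x) is -x*sin(pi*x)/pi + 4*sin(pi*x)/pi - cos(pi*x)/pi**2; evaluating from -3 to 0: ∫_{-3}^{0} (4 - x) cos(-pi*x) dx = (-1/pi**2) - (pi**(-2)) = -2/pi**2.
Integrating by parts (boundary term plus one more integral), an antiderivative of (2*x + 3) cos(-pi*x) is 2*x*sin(pi*x)/pi + 3*sin(pi*x)/pi + 2*cos(pi*x)/pi**2; evaluating from 0 to 3: ∫_{0}^{3} (2*x + 3) cos(-pi*x) dx = (-2/pi**2) - (2/pi**2) = -4/pi**2.
So ∫_{-3}^{3} f(x) cos(-pi*x) dx = -6/pi**2.
Hence Re(c_{-3}) = (1/6)·(-6/pi**2) = -1/pi**2.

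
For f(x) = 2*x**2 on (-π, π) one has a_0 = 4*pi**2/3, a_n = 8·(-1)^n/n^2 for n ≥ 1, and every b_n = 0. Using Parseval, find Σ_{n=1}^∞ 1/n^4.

pi**4/90

Parseval: a_0^2/2 + Σ a_n^2 = (1/π) ∫_{-π}^{π} f(x)^2 dx = 8*pi**4/5.
Subtract a_0^2/2 = 8*pi**4/9: Σ a_n^2 = 32*pi**4/45.
Since a_n^2 = 64/n^4, Σ 1/n^4 = pi**4/90.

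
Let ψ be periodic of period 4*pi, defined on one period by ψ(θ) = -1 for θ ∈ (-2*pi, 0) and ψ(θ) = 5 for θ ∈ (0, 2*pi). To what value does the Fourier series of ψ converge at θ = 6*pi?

θ = 6*pi differs from θ = -2*pi by 2 full period(s), and the series is 4*pi-periodic.
At θ = -2*pi the one-sided limits are ψ(-2*pi^-) = 5 and ψ(-2*pi^+) = -1.
By Dirichlet's theorem the series converges to their average, [(5) + (-1)]/2 = 2.

2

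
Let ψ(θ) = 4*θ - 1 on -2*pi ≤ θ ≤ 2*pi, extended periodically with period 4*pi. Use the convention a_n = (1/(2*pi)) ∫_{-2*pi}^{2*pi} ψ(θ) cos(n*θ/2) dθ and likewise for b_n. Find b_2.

b_2 = (1/(2*pi)) ∫_{-2*pi}^{2*pi} ψ(θ) sin(θ) dθ.
Integrating by parts (boundary term plus one more integral), an antiderivative of (4*θ - 1) sin(θ) is -4*θ*cos(θ) + 4*sin(θ) + cos(θ); evaluating from -2*pi to 2*pi: ∫_{-2*pi}^{2*pi} (4*θ - 1) sin(θ) dθ = (1 - 8*pi) - (1 + 8*pi) = -16*pi.
Hence b_2 = (1/(2*pi))·(-16*pi) = -8.

-8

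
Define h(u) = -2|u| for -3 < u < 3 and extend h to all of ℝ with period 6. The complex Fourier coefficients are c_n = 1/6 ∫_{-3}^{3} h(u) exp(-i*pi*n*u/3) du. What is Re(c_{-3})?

Since h is real-valued, Re(c_{-3}) = 1/6 ∫_{-3}^{3} h(u) cos(-pi*u) du = a_{3}/2.
h is even and cos(-pi*u) is even, so the integrand is even: ∫_{-3}^{3} h(u) cos(-pi*u) du = 2∫_0^{3} h(u) cos(-pi*u) du.
Integrating by parts (boundary term plus one more integral), an antiderivative of (-2*u) cos(-pi*u) is -2*u*sin(pi*u)/pi - 2*cos(pi*u)/pi**2; evaluating from 0 to 3: ∫_{0}^{3} (-2*u) cos(-pi*u) du = (2/pi**2) - (-2/pi**2) = 4/pi**2.
So ∫_{-3}^{3} h(u) cos(-pi*u) du = 8/pi**2.
Hence Re(c_{-3}) = (1/6)·(8/pi**2) = 4/(3*pi**2).

4/(3*pi**2)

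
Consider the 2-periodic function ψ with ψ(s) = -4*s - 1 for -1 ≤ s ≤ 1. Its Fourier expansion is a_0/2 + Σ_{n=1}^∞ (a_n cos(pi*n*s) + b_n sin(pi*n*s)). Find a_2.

a_2 = ∫_{-1}^{1} ψ(s) cos(2*pi*s) ds.
Integrating by parts (boundary term plus one more integral), an antiderivative of (-4*s - 1) cos(2*pi*s) is -2*s*sin(2*pi*s)/pi - sin(2*pi*s)/(2*pi) - cos(2*pi*s)/pi**2; evaluating from -1 to 1: ∫_{-1}^{1} (-4*s - 1) cos(2*pi*s) ds = (-1/pi**2) - (-1/pi**2) = 0.
Hence a_2 = 0.

0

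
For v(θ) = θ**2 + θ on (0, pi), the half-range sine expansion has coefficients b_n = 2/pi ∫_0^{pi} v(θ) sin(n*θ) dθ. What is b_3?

2*(-4 + 9*pi + 9*pi**2)/(27*pi)

b_3 = 2/pi ∫_0^{pi} (θ**2 + θ) sin(3*θ) dθ.
Integrating by parts twice (tabular method), an antiderivative of (θ**2 + θ) sin(3*θ) is -θ**2*cos(3*θ)/3 + 2*θ*sin(3*θ)/9 - θ*cos(3*θ)/3 + sin(3*θ)/9 + 2*cos(3*θ)/27; evaluating from 0 to pi: ∫_{0}^{pi} (θ**2 + θ) sin(3*θ) dθ = (-2/27 + pi/3 + pi**2/3) - (2/27) = -4/27 + pi/3 + pi**2/3.
Hence b_3 = (2/pi)·(-4/27 + pi/3 + pi**2/3) = 2*(-4 + 9*pi + 9*pi**2)/(27*pi).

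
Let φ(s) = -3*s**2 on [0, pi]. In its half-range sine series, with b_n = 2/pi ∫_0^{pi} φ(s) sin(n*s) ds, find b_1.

-6*pi + 24/pi

b_1 = 2/pi ∫_0^{pi} (-3*s**2) sin(s) ds.
Integrating by parts twice (tabular method), an antiderivative of (-3*s**2) sin(s) is 3*s**2*cos(s) - 6*s*sin(s) - 6*cos(s); evaluating from 0 to pi: ∫_{0}^{pi} (-3*s**2) sin(s) ds = (6 - 3*pi**2) - (-6) = 12 - 3*pi**2.
Hence b_1 = (2/pi)·(12 - 3*pi**2) = -6*pi + 24/pi.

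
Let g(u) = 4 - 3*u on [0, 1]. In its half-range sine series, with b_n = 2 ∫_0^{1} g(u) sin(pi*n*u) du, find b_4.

b_4 = 2 ∫_0^{1} (4 - 3*u) sin(4*pi*u) du.
Integrating by parts (boundary term plus one more integral), an antiderivative of (4 - 3*u) sin(4*pi*u) is 3*u*cos(4*pi*u)/(4*pi) - 3*sin(4*pi*u)/(16*pi**2) - cos(4*pi*u)/pi; evaluating from 0 to 1: ∫_{0}^{1} (4 - 3*u) sin(4*pi*u) du = (-1/(4*pi)) - (-1/pi) = 3/(4*pi).
Hence b_4 = 2·(3/(4*pi)) = 3/(2*pi).

3/(2*pi)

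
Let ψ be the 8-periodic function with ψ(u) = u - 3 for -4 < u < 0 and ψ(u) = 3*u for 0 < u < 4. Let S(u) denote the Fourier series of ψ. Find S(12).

u = 12 differs from u = 4 by 1 full period(s), and the series is 8-periodic.
At u = 4 the one-sided limits are ψ(4^-) = 12 and ψ(4^+) = -7.
By Dirichlet's theorem the series converges to their average, [(12) + (-7)]/2 = 5/2.

5/2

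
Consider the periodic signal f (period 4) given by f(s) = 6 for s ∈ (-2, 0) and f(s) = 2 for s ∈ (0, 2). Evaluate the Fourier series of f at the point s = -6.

s = -6 differs from s = 2 by -2 full period(s), and the series is 4-periodic.
At s = 2 the one-sided limits are f(2^-) = 2 and f(2^+) = 6.
By Dirichlet's theorem the series converges to their average, [(2) + (6)]/2 = 4.

4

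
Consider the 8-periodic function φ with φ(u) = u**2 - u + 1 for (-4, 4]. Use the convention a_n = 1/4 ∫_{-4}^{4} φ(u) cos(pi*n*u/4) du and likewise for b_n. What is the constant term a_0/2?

a_0 = 1/4 ∫_{-4}^{4} φ(u) du = 1/4 · (152/3) = 38/3.
So the constant term a_0/2 = 19/3.

19/3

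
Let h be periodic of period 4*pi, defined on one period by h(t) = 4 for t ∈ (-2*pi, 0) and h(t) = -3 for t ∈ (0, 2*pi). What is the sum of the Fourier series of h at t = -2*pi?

At t = -2*pi the one-sided limits are h(-2*pi^-) = -3 and h(-2*pi^+) = 4.
By Dirichlet's theorem the series converges to their average, [(-3) + (4)]/2 = 1/2.

1/2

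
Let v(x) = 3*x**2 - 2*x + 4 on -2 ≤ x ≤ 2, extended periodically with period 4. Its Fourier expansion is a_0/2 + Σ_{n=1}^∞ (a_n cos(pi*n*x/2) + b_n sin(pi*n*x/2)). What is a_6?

4/(3*pi**2)

a_6 = 1/2 ∫_{-2}^{2} v(x) cos(3*pi*x) dx.
Integrating by parts twice (tabular method), an antiderivative of (3*x**2 - 2*x + 4) cos(3*pi*x) is x**2*sin(3*pi*x)/pi - 2*x*sin(3*pi*x)/(3*pi) + 2*x*cos(3*pi*x)/(3*pi**2) - 2*sin(3*pi*x)/(9*pi**3) + 4*sin(3*pi*x)/(3*pi) - 2*cos(3*pi*x)/(9*pi**2); evaluating from -2 to 2: ∫_{-2}^{2} (3*x**2 - 2*x + 4) cos(3*pi*x) dx = (10/(9*pi**2)) - (-14/(9*pi**2)) = 8/(3*pi**2).
Hence a_6 = (1/2)·(8/(3*pi**2)) = 4/(3*pi**2).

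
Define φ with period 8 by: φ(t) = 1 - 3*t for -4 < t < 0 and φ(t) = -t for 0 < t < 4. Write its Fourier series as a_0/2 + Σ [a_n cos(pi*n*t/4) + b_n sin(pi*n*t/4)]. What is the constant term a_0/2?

a_0 = 1/4 ∫_{-4}^{4} φ(t) dt = 1/4 · (20) = 5.
So the constant term a_0/2 = 5/2.

5/2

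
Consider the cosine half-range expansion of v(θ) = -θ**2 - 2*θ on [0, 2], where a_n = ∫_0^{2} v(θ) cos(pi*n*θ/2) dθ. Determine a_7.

32/(49*pi**2)

a_7 = ∫_0^{2} (-θ**2 - 2*θ) cos(7*pi*θ/2) dθ.
Integrating by parts twice (tabular method), an antiderivative of (-θ**2 - 2*θ) cos(7*pi*θ/2) is -2*θ**2*sin(7*pi*θ/2)/(7*pi) - 4*θ*sin(7*pi*θ/2)/(7*pi) - 8*θ*cos(7*pi*θ/2)/(49*pi**2) + 16*sin(7*pi*θ/2)/(343*pi**3) - 8*cos(7*pi*θ/2)/(49*pi**2); evaluating from 0 to 2: ∫_{0}^{2} (-θ**2 - 2*θ) cos(7*pi*θ/2) dθ = (24/(49*pi**2)) - (-8/(49*pi**2)) = 32/(49*pi**2).
Hence a_7 = 32/(49*pi**2).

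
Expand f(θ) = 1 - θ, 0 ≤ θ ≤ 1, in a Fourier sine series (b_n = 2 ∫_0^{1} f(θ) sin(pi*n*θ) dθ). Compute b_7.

b_7 = 2 ∫_0^{1} (1 - θ) sin(7*pi*θ) dθ.
Integrating by parts (boundary term plus one more integral), an antiderivative of (1 - θ) sin(7*pi*θ) is θ*cos(7*pi*θ)/(7*pi) - sin(7*pi*θ)/(49*pi**2) - cos(7*pi*θ)/(7*pi); evaluating from 0 to 1: ∫_{0}^{1} (1 - θ) sin(7*pi*θ) dθ = (0) - (-1/(7*pi)) = 1/(7*pi).
Hence b_7 = 2·(1/(7*pi)) = 2/(7*pi).

2/(7*pi)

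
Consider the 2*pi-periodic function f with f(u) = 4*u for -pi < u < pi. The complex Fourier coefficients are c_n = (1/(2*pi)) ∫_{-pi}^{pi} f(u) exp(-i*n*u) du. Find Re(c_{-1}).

0

Since f is real-valued, Re(c_{-1}) = (1/(2*pi)) ∫_{-pi}^{pi} f(u) cos(-u) du = a_{1}/2.
(f is odd, so the integrand is odd over a symmetric interval and the integral vanishes.)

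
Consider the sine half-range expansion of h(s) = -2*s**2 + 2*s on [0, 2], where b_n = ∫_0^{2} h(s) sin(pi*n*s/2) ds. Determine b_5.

b_5 = ∫_0^{2} (-2*s**2 + 2*s) sin(5*pi*s/2) ds.
Integrating by parts twice (tabular method), an antiderivative of (-2*s**2 + 2*s) sin(5*pi*s/2) is 4*s**2*cos(5*pi*s/2)/(5*pi) - 16*s*sin(5*pi*s/2)/(25*pi**2) - 4*s*cos(5*pi*s/2)/(5*pi) + 8*sin(5*pi*s/2)/(25*pi**2) - 32*cos(5*pi*s/2)/(125*pi**3); evaluating from 0 to 2: ∫_{0}^{2} (-2*s**2 + 2*s) sin(5*pi*s/2) ds = (8*(4 - 25*pi**2)/(125*pi**3)) - (-32/(125*pi**3)) = 8*(8 - 25*pi**2)/(125*pi**3).
Hence b_5 = 8*(8 - 25*pi**2)/(125*pi**3).

8*(8 - 25*pi**2)/(125*pi**3)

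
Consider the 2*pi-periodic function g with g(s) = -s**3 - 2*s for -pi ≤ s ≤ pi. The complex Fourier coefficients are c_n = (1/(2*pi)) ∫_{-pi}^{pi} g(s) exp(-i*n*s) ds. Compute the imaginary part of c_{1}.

-4 + pi**2

Since g is real-valued, Im(c_{1}) = -(1/(2*pi)) ∫_{-pi}^{pi} g(s) sin(s) ds = -b_{1}/2.
g is odd and sin(s) is odd, so the integrand is even: ∫_{-pi}^{pi} g(s) sin(s) ds = 2∫_0^{pi} g(s) sin(s) ds.
Integrating by parts three times (tabular method), an antiderivative of (-s**3 - 2*s) sin(s) is s**3*cos(s) - 3*s**2*sin(s) - 4*s*cos(s) + 4*sin(s); evaluating from 0 to pi: ∫_{0}^{pi} (-s**3 - 2*s) sin(s) ds = (pi*(4 - pi**2)) - (0) = pi*(4 - pi**2).
So ∫_{-pi}^{pi} g(s) sin(s) ds = 2*pi*(4 - pi**2).
Hence Im(c_{1}) = (-1/(2*pi))·(2*pi*(4 - pi**2)) = -4 + pi**2.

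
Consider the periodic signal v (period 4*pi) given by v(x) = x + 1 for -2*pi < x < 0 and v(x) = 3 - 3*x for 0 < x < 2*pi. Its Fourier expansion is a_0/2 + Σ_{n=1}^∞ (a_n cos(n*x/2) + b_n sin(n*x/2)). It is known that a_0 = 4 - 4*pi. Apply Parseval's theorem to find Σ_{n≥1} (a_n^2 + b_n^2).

Parseval: a_0^2/2 + Σ_{n≥1} (a_n^2+b_n^2) = (1/(2*pi)) ∫_{-2*pi}^{2*pi} v(x)^2 dx = -20*pi + 10 + 40*pi**2/3.
Subtract a_0^2/2 = 8*(1 - pi)**2: Σ (a_n^2+b_n^2) = -4*pi + 2 + 16*pi**2/3.

-4*pi + 2 + 16*pi**2/3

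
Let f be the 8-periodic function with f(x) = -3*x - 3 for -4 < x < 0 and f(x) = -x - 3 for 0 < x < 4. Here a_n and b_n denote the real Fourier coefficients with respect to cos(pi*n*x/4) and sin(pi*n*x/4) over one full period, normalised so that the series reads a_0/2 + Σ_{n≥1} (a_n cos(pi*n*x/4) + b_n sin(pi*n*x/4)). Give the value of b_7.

-16/(7*pi)

b_7 = 1/4 ∫_{-4}^{4} f(x) sin(7*pi*x/4) dx.
Split the integral at the breakpoints.
Integrating by parts (boundary term plus one more integral), an antiderivative of (-3*x - 3) sin(7*pi*x/4) is 12*x*cos(7*pi*x/4)/(7*pi) - 48*sin(7*pi*x/4)/(49*pi**2) + 12*cos(7*pi*x/4)/(7*pi); evaluating from -4 to 0: ∫_{-4}^{0} (-3*x - 3) sin(7*pi*x/4) dx = (12/(7*pi)) - (36/(7*pi)) = -24/(7*pi).
Integrating by parts (boundary term plus one more integral), an antiderivative of (-x - 3) sin(7*pi*x/4) is 4*x*cos(7*pi*x/4)/(7*pi) - 16*sin(7*pi*x/4)/(49*pi**2) + 12*cos(7*pi*x/4)/(7*pi); evaluating from 0 to 4: ∫_{0}^{4} (-x - 3) sin(7*pi*x/4) dx = (-4/pi) - (12/(7*pi)) = -40/(7*pi).
Summing the pieces and multiplying by (1/4) gives b_7 = -16/(7*pi).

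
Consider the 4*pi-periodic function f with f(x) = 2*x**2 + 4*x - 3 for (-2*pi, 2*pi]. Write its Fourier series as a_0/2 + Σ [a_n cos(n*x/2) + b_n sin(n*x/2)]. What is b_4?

-4

b_4 = (1/(2*pi)) ∫_{-2*pi}^{2*pi} f(x) sin(2*x) dx.
Integrating by parts twice (tabular method), an antiderivative of (2*x**2 + 4*x - 3) sin(2*x) is -x**2*cos(2*x) + x*sin(2*x) - 2*x*cos(2*x) + sin(2*x) + 2*cos(2*x); evaluating from -2*pi to 2*pi: ∫_{-2*pi}^{2*pi} (2*x**2 + 4*x - 3) sin(2*x) dx = (-4*pi**2 - 4*pi + 2) - (-4*pi**2 + 2 + 4*pi) = -8*pi.
Hence b_4 = (1/(2*pi))·(-8*pi) = -4.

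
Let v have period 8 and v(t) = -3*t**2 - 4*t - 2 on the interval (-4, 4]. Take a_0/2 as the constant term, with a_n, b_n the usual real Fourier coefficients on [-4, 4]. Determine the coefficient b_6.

b_6 = 1/4 ∫_{-4}^{4} v(t) sin(3*pi*t/2) dt.
Integrating by parts twice (tabular method), an antiderivative of (-3*t**2 - 4*t - 2) sin(3*pi*t/2) is 2*t**2*cos(3*pi*t/2)/pi - 8*t*sin(3*pi*t/2)/(3*pi**2) + 8*t*cos(3*pi*t/2)/(3*pi) - 16*sin(3*pi*t/2)/(9*pi**2) - 16*cos(3*pi*t/2)/(9*pi**3) + 4*cos(3*pi*t/2)/(3*pi); evaluating from -4 to 4: ∫_{-4}^{4} (-3*t**2 - 4*t - 2) sin(3*pi*t/2) dt = (-16/(9*pi**3) + 44/pi) - (4*(-4 + 51*pi**2)/(9*pi**3)) = 64/(3*pi).
Hence b_6 = (1/4)·(64/(3*pi)) = 16/(3*pi).

16/(3*pi)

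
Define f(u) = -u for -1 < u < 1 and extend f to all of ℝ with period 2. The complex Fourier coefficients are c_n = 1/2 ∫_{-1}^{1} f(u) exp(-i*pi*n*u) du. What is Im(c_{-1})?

-1/pi

Since f is real-valued, Im(c_{-1}) = -1/2 ∫_{-1}^{1} f(u) sin(-pi*u) du = b_{1}/2.
f is odd and sin(-pi*u) is odd, so the integrand is even: ∫_{-1}^{1} f(u) sin(-pi*u) du = 2∫_0^{1} f(u) sin(-pi*u) du.
Integrating by parts (boundary term plus one more integral), an antiderivative of (-u) sin(-pi*u) is -u*cos(pi*u)/pi + sin(pi*u)/pi**2; evaluating from 0 to 1: ∫_{0}^{1} (-u) sin(-pi*u) du = (1/pi) - (0) = 1/pi.
So ∫_{-1}^{1} f(u) sin(-pi*u) du = 2/pi.
Hence Im(c_{-1}) = (-1/2)·(2/pi) = -1/pi.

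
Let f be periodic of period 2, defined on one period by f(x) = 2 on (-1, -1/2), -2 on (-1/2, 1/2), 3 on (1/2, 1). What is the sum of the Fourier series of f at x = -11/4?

2

x = -11/4 differs from x = -3/4 by -1 full period(s), and the series is 2-periodic.
f is continuous at x = -3/4 with value 2, so the series converges to 2 there.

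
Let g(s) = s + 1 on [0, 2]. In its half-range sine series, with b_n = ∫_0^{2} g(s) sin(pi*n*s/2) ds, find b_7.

8/(7*pi)

b_7 = ∫_0^{2} (s + 1) sin(7*pi*s/2) ds.
Integrating by parts (boundary term plus one more integral), an antiderivative of (s + 1) sin(7*pi*s/2) is -2*s*cos(7*pi*s/2)/(7*pi) + 4*sin(7*pi*s/2)/(49*pi**2) - 2*cos(7*pi*s/2)/(7*pi); evaluating from 0 to 2: ∫_{0}^{2} (s + 1) sin(7*pi*s/2) ds = (6/(7*pi)) - (-2/(7*pi)) = 8/(7*pi).
Hence b_7 = 8/(7*pi).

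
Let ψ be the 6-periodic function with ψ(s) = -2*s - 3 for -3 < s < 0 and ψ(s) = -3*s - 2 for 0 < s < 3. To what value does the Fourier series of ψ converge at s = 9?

-4

s = 9 differs from s = 3 by 1 full period(s), and the series is 6-periodic.
At s = 3 the one-sided limits are ψ(3^-) = -11 and ψ(3^+) = 3.
By Dirichlet's theorem the series converges to their average, [(-11) + (3)]/2 = -4.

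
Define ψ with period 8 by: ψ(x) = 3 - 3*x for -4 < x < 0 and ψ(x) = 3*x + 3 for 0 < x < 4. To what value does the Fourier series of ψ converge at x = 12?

x = 12 differs from x = -4 by 2 full period(s), and the series is 8-periodic.
ψ is continuous at x = -4 with value 15, so the series converges to 15 there.

15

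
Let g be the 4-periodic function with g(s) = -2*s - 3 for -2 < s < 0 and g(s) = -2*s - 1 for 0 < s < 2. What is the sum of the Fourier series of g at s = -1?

g is continuous at s = -1 with value -1, so the series converges to -1 there.

-1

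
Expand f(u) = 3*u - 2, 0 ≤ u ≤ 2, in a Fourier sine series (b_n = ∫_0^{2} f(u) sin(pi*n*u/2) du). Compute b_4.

b_4 = ∫_0^{2} (3*u - 2) sin(2*pi*u) du.
Integrating by parts (boundary term plus one more integral), an antiderivative of (3*u - 2) sin(2*pi*u) is -3*u*cos(2*pi*u)/(2*pi) + 3*sin(2*pi*u)/(4*pi**2) + cos(2*pi*u)/pi; evaluating from 0 to 2: ∫_{0}^{2} (3*u - 2) sin(2*pi*u) du = (-2/pi) - (1/pi) = -3/pi.
Hence b_4 = -3/pi.

-3/pi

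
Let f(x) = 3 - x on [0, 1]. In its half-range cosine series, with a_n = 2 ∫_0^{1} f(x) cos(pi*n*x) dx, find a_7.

4/(49*pi**2)

a_7 = 2 ∫_0^{1} (3 - x) cos(7*pi*x) dx.
Integrating by parts (boundary term plus one more integral), an antiderivative of (3 - x) cos(7*pi*x) is -x*sin(7*pi*x)/(7*pi) + 3*sin(7*pi*x)/(7*pi) - cos(7*pi*x)/(49*pi**2); evaluating from 0 to 1: ∫_{0}^{1} (3 - x) cos(7*pi*x) dx = (1/(49*pi**2)) - (-1/(49*pi**2)) = 2/(49*pi**2).
Hence a_7 = 2·(2/(49*pi**2)) = 4/(49*pi**2).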